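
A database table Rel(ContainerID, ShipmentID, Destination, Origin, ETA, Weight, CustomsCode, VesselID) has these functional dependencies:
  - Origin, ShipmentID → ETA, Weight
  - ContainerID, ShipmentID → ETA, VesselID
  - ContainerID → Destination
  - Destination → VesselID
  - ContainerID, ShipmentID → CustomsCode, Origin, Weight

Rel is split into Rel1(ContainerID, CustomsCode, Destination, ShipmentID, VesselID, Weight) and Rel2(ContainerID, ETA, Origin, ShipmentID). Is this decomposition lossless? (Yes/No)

Yes

The shared attributes are {ContainerID, ShipmentID} and {ContainerID, ShipmentID}⁺ = {ContainerID, CustomsCode, Destination, ETA, Origin, ShipmentID, VesselID, Weight}.
This includes all of Rel1, so the common attributes are a superkey of Rel1 — the join is lossless.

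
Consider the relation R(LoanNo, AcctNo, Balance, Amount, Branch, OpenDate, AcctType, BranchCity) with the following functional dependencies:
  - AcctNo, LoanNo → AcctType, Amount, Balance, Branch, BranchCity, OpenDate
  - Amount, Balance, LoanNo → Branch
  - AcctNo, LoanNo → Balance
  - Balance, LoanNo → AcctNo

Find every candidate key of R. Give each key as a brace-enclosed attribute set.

Attributes never on any right-hand side: {LoanNo} — every candidate key must contain it.
{AcctNo, LoanNo}⁺ = {AcctNo, AcctType, Amount, Balance, Branch, BranchCity, LoanNo, OpenDate}, which is every attribute, so {AcctNo, LoanNo} is a candidate key.
{Balance, LoanNo}⁺ = {AcctNo, AcctType, Amount, Balance, Branch, BranchCity, LoanNo, OpenDate}, which is every attribute, so {Balance, LoanNo} is a candidate key.
These are minimal and exhaustive — every other superkey contains one of them.

{AcctNo, LoanNo}, {Balance, LoanNo}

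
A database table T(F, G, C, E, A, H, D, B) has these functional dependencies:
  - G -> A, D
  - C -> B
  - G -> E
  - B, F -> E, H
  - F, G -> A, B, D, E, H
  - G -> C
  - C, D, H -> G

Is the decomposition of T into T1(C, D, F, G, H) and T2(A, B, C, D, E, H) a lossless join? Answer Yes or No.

Yes

T1 ∩ T2 = {C, D, H}; its closure under F is {A, B, C, D, E, G, H}.
This includes all of T2, so the common attributes are a superkey of T2 — the join is lossless.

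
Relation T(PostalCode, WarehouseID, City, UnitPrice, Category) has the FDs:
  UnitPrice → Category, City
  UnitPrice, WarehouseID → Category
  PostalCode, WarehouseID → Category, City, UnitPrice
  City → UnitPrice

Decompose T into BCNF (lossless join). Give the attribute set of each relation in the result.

Candidate key of the original relation: {PostalCode, WarehouseID}.
In {Category, City, PostalCode, UnitPrice, WarehouseID}, {UnitPrice} is not a superkey ({UnitPrice}⁺ restricted to this set is {Category, City, UnitPrice}), so split on UnitPrice → Category, City into {Category, City, UnitPrice} and {PostalCode, UnitPrice, WarehouseID}.
{Category, City, UnitPrice}: every determinant is a superkey — BCNF.
{PostalCode, UnitPrice, WarehouseID}: every determinant is a superkey — BCNF.

{Category, City, UnitPrice}; {PostalCode, UnitPrice, WarehouseID}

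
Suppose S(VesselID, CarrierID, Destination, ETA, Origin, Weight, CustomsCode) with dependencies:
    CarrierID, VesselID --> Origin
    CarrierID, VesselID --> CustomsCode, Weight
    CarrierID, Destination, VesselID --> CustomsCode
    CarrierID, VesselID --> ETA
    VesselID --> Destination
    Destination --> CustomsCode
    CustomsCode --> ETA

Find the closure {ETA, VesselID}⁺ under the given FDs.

{CustomsCode, Destination, ETA, VesselID}

Start with {ETA, VesselID}.
VesselID --> Destination applies; add {Destination} → now {Destination, ETA, VesselID}.
Destination --> CustomsCode applies; add {CustomsCode} → now {CustomsCode, Destination, ETA, VesselID}.
No further FD applies.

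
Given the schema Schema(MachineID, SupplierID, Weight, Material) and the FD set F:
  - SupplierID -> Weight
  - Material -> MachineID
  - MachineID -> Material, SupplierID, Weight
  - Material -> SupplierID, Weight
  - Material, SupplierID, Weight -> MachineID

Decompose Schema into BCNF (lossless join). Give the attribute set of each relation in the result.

Candidate keys of the original relation: {MachineID}, {Material}.
{MachineID, Material, SupplierID, Weight}: {SupplierID} determines {SupplierID, Weight} here but is not a superkey — split on SupplierID -> Weight, giving {SupplierID, Weight} and {MachineID, Material, SupplierID}.
{SupplierID, Weight} has no BCNF violation.
{MachineID, Material, SupplierID} has no BCNF violation.

{MachineID, Material, SupplierID}; {SupplierID, Weight}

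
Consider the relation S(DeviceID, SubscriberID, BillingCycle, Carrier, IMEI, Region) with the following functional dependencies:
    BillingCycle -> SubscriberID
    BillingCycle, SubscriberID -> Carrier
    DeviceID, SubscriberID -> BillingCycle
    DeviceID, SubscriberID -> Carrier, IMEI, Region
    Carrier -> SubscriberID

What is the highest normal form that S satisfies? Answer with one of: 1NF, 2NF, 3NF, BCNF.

3NF

Candidate keys: {BillingCycle, DeviceID}, {Carrier, DeviceID}, {DeviceID, SubscriberID}. Prime attributes: {BillingCycle, Carrier, DeviceID, SubscriberID}.
BillingCycle -> SubscriberID breaks BCNF: {BillingCycle}⁺ = {BillingCycle, Carrier, SubscriberID}, so {BillingCycle} is not a superkey.
Its right-hand attributes {SubscriberID} are all prime, as are those of every other non-superkey FD — the relation is in 3NF.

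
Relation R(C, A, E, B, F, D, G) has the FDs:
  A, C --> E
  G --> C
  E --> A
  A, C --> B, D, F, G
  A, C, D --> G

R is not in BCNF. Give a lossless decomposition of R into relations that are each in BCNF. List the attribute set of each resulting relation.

{A, E}; {B, D, E, F, G}; {C, G}

Candidate keys of the original relation: {A, C}, {A, G}, {C, E}, {E, G}.
{A, B, C, D, E, F, G}: {G} determines {C, G} here but is not a superkey — split on G --> C, giving {C, G} and {A, B, D, E, F, G}.
{C, G} has no BCNF violation.
{A, B, D, E, F, G}: {E} determines {A, E} here but is not a superkey — split on E --> A, giving {A, E} and {B, D, E, F, G}.
{A, E} has no BCNF violation.
{B, D, E, F, G} has no BCNF violation.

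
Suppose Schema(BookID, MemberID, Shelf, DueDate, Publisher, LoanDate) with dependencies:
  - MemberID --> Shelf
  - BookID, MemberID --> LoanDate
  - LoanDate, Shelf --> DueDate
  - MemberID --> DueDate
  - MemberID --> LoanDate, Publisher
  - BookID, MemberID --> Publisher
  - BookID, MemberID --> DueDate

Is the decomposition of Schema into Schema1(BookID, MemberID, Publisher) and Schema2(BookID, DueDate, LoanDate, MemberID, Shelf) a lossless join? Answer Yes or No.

The shared attributes are {BookID, MemberID} and {BookID, MemberID}⁺ = {BookID, DueDate, LoanDate, MemberID, Publisher, Shelf}.
Since Schema1 ⊆ {BookID, DueDate, LoanDate, MemberID, Publisher, Shelf}, the intersection is a superkey of Schema1; the decomposition is lossless.

Yes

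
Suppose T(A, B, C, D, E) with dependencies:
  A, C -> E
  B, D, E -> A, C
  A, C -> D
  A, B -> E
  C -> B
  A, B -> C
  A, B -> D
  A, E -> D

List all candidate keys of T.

{A, B}⁺ = {A, B, C, D, E} — all of the relation — so {A, B} is a candidate key.
{A, C}⁺ = {A, B, C, D, E} — all of the relation — so {A, C} is a candidate key.
{B, D, E}⁺ = {A, B, C, D, E} — all of the relation — so {B, D, E} is a candidate key.
{C, D, E}⁺ = {A, B, C, D, E} — all of the relation — so {C, D, E} is a candidate key.
No proper subset of any of these is a key, and no other minimal superkey exists.

{A, B}, {A, C}, {B, D, E}, {C, D, E}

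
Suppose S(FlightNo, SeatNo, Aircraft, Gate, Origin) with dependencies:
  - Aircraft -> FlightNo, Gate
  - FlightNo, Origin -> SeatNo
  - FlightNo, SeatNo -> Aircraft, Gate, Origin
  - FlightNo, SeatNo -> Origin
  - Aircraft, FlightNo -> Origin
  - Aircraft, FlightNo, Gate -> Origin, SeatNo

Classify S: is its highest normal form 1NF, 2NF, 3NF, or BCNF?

Candidate keys: {Aircraft}, {FlightNo, Origin}, {FlightNo, SeatNo}. Prime attributes: {Aircraft, FlightNo, Origin, SeatNo}.
The left-hand side of every FD is a superkey, so BCNF is satisfied.

BCNF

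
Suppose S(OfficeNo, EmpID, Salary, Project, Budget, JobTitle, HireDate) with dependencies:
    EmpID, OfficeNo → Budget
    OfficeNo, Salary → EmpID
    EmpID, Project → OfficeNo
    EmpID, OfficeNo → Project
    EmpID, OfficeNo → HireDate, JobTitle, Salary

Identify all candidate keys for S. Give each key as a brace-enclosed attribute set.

{EmpID, OfficeNo} is a candidate key since {EmpID, OfficeNo}⁺ = {Budget, EmpID, HireDate, JobTitle, OfficeNo, Project, Salary} covers every attribute.
{EmpID, Project} is a candidate key since {EmpID, Project}⁺ = {Budget, EmpID, HireDate, JobTitle, OfficeNo, Project, Salary} covers every attribute.
{OfficeNo, Salary} is a candidate key since {OfficeNo, Salary}⁺ = {Budget, EmpID, HireDate, JobTitle, OfficeNo, Project, Salary} covers every attribute.
These are minimal and exhaustive — every other superkey contains one of them.

{EmpID, OfficeNo}, {EmpID, Project}, {OfficeNo, Salary}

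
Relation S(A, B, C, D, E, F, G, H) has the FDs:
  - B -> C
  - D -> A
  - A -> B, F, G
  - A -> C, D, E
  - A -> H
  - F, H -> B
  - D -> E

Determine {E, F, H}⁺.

Start with {E, F, H}.
F, H -> B applies; add {B} → now {B, E, F, H}.
B -> C applies; add {C} → now {B, C, E, F, H}.
No further FD applies.

{B, C, E, F, H}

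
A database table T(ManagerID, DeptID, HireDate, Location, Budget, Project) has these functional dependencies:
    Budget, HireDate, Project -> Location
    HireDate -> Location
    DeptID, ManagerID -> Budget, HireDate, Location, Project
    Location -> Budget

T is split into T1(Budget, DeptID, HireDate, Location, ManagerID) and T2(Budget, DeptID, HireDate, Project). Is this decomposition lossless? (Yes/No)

The shared attributes are {Budget, DeptID, HireDate} and {Budget, DeptID, HireDate}⁺ = {Budget, DeptID, HireDate, Location}.
T1 ⊄ {Budget, DeptID, HireDate, Location} and T2 ⊄ {Budget, DeptID, HireDate, Location}, so the split is lossy.

No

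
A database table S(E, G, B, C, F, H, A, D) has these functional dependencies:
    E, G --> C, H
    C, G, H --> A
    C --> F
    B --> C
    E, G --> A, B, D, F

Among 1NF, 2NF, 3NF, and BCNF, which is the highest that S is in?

2NF

Candidate key: {E, G}. Prime attributes: {E, G}.
C, G, H --> A breaks BCNF: {C, G, H}⁺ = {A, C, F, G, H}, so {C, G, H} is not a superkey.
C, G, H --> A determines the non-prime attribute {A} from a non-superkey — 3NF is violated.
Checking every proper subset of each key, none determines a non-prime attribute — 2NF is satisfied.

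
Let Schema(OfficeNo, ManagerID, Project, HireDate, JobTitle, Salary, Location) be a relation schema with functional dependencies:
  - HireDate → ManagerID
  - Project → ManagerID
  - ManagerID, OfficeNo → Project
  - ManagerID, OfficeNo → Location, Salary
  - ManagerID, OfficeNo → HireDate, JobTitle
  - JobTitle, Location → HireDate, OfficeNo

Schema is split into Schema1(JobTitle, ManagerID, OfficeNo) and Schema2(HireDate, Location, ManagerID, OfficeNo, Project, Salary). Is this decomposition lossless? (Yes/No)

Schema1 ∩ Schema2 = {ManagerID, OfficeNo}; its closure under F is {HireDate, JobTitle, Location, ManagerID, OfficeNo, Project, Salary}.
Since Schema1 ⊆ {HireDate, JobTitle, Location, ManagerID, OfficeNo, Project, Salary}, the intersection is a superkey of Schema1; the decomposition is lossless.

Yes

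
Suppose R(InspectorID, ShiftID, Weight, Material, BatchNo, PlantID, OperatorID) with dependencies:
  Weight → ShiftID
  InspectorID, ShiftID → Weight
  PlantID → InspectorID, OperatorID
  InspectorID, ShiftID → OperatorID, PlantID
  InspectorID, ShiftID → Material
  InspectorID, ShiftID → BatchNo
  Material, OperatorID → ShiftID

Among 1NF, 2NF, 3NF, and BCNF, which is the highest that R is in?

Candidate keys: {InspectorID, Material, OperatorID}, {InspectorID, ShiftID}, {InspectorID, Weight}, {Material, PlantID}, {PlantID, ShiftID}, {PlantID, Weight}. Prime attributes: {InspectorID, Material, OperatorID, PlantID, ShiftID, Weight}.
For Weight → ShiftID we have {Weight}⁺ = {ShiftID, Weight}; {Weight} is not a superkey, so BCNF fails.
Its right-hand attributes {ShiftID} are all prime, as are those of every other non-superkey FD — the relation is in 3NF.

3NF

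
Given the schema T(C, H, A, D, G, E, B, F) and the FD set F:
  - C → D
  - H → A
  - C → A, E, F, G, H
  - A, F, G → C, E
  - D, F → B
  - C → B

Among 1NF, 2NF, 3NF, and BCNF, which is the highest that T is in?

2NF

Candidate keys: {A, F, G}, {C}, {F, G, H}. Prime attributes: {A, C, F, G, H}.
H → A: {H}⁺ = {A, H}, which is not all of the attributes, so the left side is not a superkey — BCNF is violated.
D, F → B determines the non-prime attribute {B} from a non-superkey — 3NF is violated.
Checking every proper subset of each key, none determines a non-prime attribute — 2NF is satisfied.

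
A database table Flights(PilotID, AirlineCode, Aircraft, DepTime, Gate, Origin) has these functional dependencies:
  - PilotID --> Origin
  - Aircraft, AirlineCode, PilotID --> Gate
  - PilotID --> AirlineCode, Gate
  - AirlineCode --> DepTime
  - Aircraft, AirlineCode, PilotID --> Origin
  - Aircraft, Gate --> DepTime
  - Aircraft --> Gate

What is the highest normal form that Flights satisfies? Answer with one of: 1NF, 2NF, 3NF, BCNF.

Candidate key: {Aircraft, PilotID}. Prime attributes: {Aircraft, PilotID}.
For PilotID --> Origin we have {PilotID}⁺ = {AirlineCode, DepTime, Gate, Origin, PilotID}; {PilotID} is not a superkey, so BCNF fails.
PilotID --> Origin determines the non-prime attribute {Origin} from a non-superkey — 3NF is violated.
The proper key subset {Aircraft} of {Aircraft, PilotID} determines non-prime {DepTime, Gate}, so the relation is not even in 2NF.

1NF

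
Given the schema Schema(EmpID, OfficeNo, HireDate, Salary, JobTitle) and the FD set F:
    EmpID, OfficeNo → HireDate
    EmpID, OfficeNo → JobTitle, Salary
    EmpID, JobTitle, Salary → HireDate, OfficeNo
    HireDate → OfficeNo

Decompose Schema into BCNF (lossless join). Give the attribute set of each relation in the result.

Candidate keys of the original relation: {EmpID, HireDate}, {EmpID, JobTitle, Salary}, {EmpID, OfficeNo}.
In {EmpID, HireDate, JobTitle, OfficeNo, Salary}, {HireDate} is not a superkey ({HireDate}⁺ restricted to this set is {HireDate, OfficeNo}), so split on HireDate → OfficeNo into {HireDate, OfficeNo} and {EmpID, HireDate, JobTitle, Salary}.
{HireDate, OfficeNo}: every determinant is a superkey — BCNF.
{EmpID, HireDate, JobTitle, Salary}: every determinant is a superkey — BCNF.

{EmpID, HireDate, JobTitle, Salary}; {HireDate, OfficeNo}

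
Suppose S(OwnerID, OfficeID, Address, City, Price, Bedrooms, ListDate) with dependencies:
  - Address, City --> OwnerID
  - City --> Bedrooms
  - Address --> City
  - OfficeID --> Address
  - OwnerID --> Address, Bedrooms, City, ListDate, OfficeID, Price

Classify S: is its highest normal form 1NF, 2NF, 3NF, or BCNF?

2NF

Candidate keys: {Address}, {OfficeID}, {OwnerID}. Prime attributes: {Address, OfficeID, OwnerID}.
City --> Bedrooms: {City}⁺ = {Bedrooms, City}, which is not all of the attributes, so the left side is not a superkey — BCNF is violated.
Because {Bedrooms} is non-prime and the left side of City --> Bedrooms is not a superkey, the relation is not in 3NF.
All keys have size 1, which rules out partial dependencies — 2NF is satisfied.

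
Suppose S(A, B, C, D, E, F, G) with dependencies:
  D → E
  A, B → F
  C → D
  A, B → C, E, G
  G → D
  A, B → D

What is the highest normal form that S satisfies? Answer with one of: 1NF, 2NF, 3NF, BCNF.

2NF

Candidate key: {A, B}. Prime attributes: {A, B}.
D → E breaks BCNF: {D}⁺ = {D, E}, so {D} is not a superkey.
D → E determines the non-prime attribute {E} from a non-superkey — 3NF is violated.
No non-prime attribute depends on a proper subset of any candidate key, so 2NF holds.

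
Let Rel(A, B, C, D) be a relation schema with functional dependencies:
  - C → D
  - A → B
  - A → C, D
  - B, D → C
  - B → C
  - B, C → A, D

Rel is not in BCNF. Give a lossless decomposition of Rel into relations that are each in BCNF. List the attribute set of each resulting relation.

Candidate keys of the original relation: {A}, {B}.
In {A, B, C, D}, {C} is not a superkey ({C}⁺ restricted to this set is {C, D}), so split on C → D into {C, D} and {A, B, C}.
{C, D}: every determinant is a superkey — BCNF.
{A, B, C}: every determinant is a superkey — BCNF.

{A, B, C}; {C, D}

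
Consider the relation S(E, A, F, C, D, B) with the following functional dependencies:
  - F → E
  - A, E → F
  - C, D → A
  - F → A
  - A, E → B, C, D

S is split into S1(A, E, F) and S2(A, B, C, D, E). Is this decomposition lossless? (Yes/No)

Yes

S1 ∩ S2 = {A, E}; its closure under F is {A, B, C, D, E, F}.
S1 is contained in that closure, so S1 ∩ S2 → S1 holds and the join is lossless.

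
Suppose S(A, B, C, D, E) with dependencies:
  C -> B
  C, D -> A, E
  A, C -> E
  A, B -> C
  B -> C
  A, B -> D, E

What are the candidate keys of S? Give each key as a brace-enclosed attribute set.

{A, B}⁺ = {A, B, C, D, E} — all of the relation — so {A, B} is a candidate key.
{A, C}⁺ = {A, B, C, D, E} — all of the relation — so {A, C} is a candidate key.
{B, D}⁺ = {A, B, C, D, E} — all of the relation — so {B, D} is a candidate key.
{C, D}⁺ = {A, B, C, D, E} — all of the relation — so {C, D} is a candidate key.
Any other superkey properly contains one of these, so there are no further candidate keys.

{A, B}, {A, C}, {B, D}, {C, D}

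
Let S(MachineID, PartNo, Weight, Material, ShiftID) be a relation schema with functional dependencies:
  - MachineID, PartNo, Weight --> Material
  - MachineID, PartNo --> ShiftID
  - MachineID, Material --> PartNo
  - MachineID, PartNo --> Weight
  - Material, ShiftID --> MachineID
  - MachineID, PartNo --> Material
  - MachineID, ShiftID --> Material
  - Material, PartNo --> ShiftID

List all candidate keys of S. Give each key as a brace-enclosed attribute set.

{MachineID, Material}⁺ = {MachineID, Material, PartNo, ShiftID, Weight}, which is every attribute, so {MachineID, Material} is a candidate key.
{MachineID, PartNo}⁺ = {MachineID, Material, PartNo, ShiftID, Weight}, which is every attribute, so {MachineID, PartNo} is a candidate key.
{MachineID, ShiftID}⁺ = {MachineID, Material, PartNo, ShiftID, Weight}, which is every attribute, so {MachineID, ShiftID} is a candidate key.
{Material, PartNo}⁺ = {MachineID, Material, PartNo, ShiftID, Weight}, which is every attribute, so {Material, PartNo} is a candidate key.
{Material, ShiftID}⁺ = {MachineID, Material, PartNo, ShiftID, Weight}, which is every attribute, so {Material, ShiftID} is a candidate key.
No proper subset of any of these is a key, and no other minimal superkey exists.

{MachineID, Material}, {MachineID, PartNo}, {MachineID, ShiftID}, {Material, PartNo}, {Material, ShiftID}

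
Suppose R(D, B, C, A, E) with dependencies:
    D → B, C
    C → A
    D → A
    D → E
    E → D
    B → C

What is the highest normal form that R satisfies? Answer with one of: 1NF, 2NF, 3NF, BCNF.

2NF

Candidate keys: {D}, {E}. Prime attributes: {D, E}.
C → A: {C}⁺ = {A, C}, which is not all of the attributes, so the left side is not a superkey — BCNF is violated.
C → A determines the non-prime attribute {A} from a non-superkey — 3NF is violated.
With only single-attribute keys there can be no partial dependency, so 2NF holds.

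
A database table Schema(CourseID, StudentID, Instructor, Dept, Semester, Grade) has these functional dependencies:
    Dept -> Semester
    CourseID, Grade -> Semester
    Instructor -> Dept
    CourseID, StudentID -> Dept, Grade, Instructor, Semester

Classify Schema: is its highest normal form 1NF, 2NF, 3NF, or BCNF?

2NF

Candidate key: {CourseID, StudentID}. Prime attributes: {CourseID, StudentID}.
Dept -> Semester: {Dept}⁺ = {Dept, Semester}, which is not all of the attributes, so the left side is not a superkey — BCNF is violated.
Dept -> Semester has non-prime {Semester} on the right and a non-superkey on the left, so 3NF fails.
No non-prime attribute depends on a proper subset of any candidate key, so 2NF holds.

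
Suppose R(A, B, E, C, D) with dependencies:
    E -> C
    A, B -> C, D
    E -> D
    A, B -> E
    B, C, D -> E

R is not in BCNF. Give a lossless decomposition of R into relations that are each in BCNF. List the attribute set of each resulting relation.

Candidate key of the original relation: {A, B}.
Within {A, B, C, D, E}: {E}⁺ ∩ {A, B, C, D, E} = {C, D, E}, not the whole set, so E -> C, D violates BCNF; decompose into {C, D, E} and {A, B, E}.
{C, D, E} has no BCNF violation.
{A, B, E} has no BCNF violation.

{A, B, E}; {C, D, E}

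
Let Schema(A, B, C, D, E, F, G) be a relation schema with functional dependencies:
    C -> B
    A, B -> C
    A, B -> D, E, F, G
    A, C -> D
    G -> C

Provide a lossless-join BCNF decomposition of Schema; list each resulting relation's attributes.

{A, D, E, F, G}; {B, C}; {C, G}

Candidate keys of the original relation: {A, B}, {A, C}, {A, G}.
Within {A, B, C, D, E, F, G}: {C}⁺ ∩ {A, B, C, D, E, F, G} = {B, C}, not the whole set, so C -> B violates BCNF; decompose into {B, C} and {A, C, D, E, F, G}.
{B, C} has no BCNF violation.
Within {A, C, D, E, F, G}: {G}⁺ ∩ {A, C, D, E, F, G} = {C, G}, not the whole set, so G -> C violates BCNF; decompose into {C, G} and {A, D, E, F, G}.
{C, G} has no BCNF violation.
{A, D, E, F, G} has no BCNF violation.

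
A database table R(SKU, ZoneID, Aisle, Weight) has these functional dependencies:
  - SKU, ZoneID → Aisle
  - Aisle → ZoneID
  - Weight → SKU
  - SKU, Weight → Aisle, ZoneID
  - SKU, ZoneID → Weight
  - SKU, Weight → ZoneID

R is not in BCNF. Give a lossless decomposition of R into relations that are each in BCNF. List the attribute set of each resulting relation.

Candidate keys of the original relation: {Aisle, SKU}, {SKU, ZoneID}, {Weight}.
Within {Aisle, SKU, Weight, ZoneID}: {Aisle}⁺ ∩ {Aisle, SKU, Weight, ZoneID} = {Aisle, ZoneID}, not the whole set, so Aisle → ZoneID violates BCNF; decompose into {Aisle, ZoneID} and {Aisle, SKU, Weight}.
{Aisle, ZoneID} has no BCNF violation.
{Aisle, SKU, Weight} has no BCNF violation.

{Aisle, SKU, Weight}; {Aisle, ZoneID}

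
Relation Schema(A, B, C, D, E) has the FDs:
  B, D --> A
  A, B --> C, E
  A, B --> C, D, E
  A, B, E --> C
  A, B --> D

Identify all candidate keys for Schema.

{A, B}, {B, D}

Attributes never on any right-hand side: {B} — every candidate key must contain it.
Closure of {A, B} is {A, B, C, D, E}, the whole schema; {A, B} is a candidate key.
Closure of {B, D} is {A, B, C, D, E}, the whole schema; {B, D} is a candidate key.
Any other superkey properly contains one of these, so there are no further candidate keys.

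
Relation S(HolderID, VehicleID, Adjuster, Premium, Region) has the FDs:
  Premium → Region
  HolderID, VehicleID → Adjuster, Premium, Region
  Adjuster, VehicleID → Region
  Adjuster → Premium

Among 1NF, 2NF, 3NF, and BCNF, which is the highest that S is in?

Candidate key: {HolderID, VehicleID}. Prime attributes: {HolderID, VehicleID}.
Premium → Region breaks BCNF: {Premium}⁺ = {Premium, Region}, so {Premium} is not a superkey.
Premium → Region determines the non-prime attribute {Region} from a non-superkey — 3NF is violated.
No non-prime attribute depends on a proper subset of any candidate key, so 2NF holds.

2NF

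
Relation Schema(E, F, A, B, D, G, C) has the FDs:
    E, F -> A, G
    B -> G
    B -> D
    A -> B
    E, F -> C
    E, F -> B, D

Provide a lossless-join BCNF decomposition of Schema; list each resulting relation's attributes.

{A, B}; {A, C, E, F}; {B, D, G}

Candidate key of the original relation: {E, F}.
{A, B, C, D, E, F, G}: {B} determines {B, D, G} here but is not a superkey — split on B -> D, G, giving {B, D, G} and {A, B, C, E, F}.
{B, D, G}: every determinant is a superkey — BCNF.
{A, B, C, E, F}: {A} determines {A, B} here but is not a superkey — split on A -> B, giving {A, B} and {A, C, E, F}.
{A, B}: every determinant is a superkey — BCNF.
{A, C, E, F}: every determinant is a superkey — BCNF.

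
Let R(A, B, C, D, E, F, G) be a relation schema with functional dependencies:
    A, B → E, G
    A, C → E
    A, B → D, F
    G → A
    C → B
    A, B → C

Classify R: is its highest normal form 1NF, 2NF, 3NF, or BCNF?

Candidate keys: {A, B}, {A, C}, {B, G}, {C, G}. Prime attributes: {A, B, C, G}.
G → A breaks BCNF: {G}⁺ = {A, G}, so {G} is not a superkey.
Its right-hand attributes {A} are all prime, as are those of every other non-superkey FD — the relation is in 3NF.

3NF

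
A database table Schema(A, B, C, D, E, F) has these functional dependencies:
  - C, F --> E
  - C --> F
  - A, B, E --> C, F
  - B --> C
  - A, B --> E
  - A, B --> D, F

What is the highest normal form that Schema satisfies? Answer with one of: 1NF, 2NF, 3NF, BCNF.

Candidate key: {A, B}. Prime attributes: {A, B}.
For C, F --> E we have {C, F}⁺ = {C, E, F}; {C, F} is not a superkey, so BCNF fails.
C, F --> E has non-prime {E} on the right and a non-superkey on the left, so 3NF fails.
Since {B} ⊂ {A, B} and {B}⁺ ⊇ {C, E, F} with {C, E, F} non-prime, there is a partial dependency; 2NF fails.

1NF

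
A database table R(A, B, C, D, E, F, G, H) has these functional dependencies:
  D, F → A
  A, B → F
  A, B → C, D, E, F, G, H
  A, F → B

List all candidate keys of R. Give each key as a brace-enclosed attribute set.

{A, B}⁺ = {A, B, C, D, E, F, G, H}, which is every attribute, so {A, B} is a candidate key.
{A, F}⁺ = {A, B, C, D, E, F, G, H}, which is every attribute, so {A, F} is a candidate key.
{D, F}⁺ = {A, B, C, D, E, F, G, H}, which is every attribute, so {D, F} is a candidate key.
These are minimal and exhaustive — every other superkey contains one of them.

{A, B}, {A, F}, {D, F}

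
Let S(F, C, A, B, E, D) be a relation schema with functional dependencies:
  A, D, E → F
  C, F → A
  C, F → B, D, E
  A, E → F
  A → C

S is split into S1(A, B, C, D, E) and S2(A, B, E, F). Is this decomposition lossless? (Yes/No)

S1 ∩ S2 = {A, B, E}; its closure under F is {A, B, C, D, E, F}.
S1 is contained in that closure, so S1 ∩ S2 → S1 holds and the join is lossless.

Yes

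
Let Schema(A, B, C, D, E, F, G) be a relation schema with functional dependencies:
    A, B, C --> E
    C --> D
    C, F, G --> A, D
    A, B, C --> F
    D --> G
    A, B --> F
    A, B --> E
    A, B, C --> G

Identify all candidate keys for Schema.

{A, B, C}, {B, C, F}

No FD produces {B, C}, so they must be in every candidate key.
{A, B, C}⁺ = {A, B, C, D, E, F, G} — all of the relation — so {A, B, C} is a candidate key.
{B, C, F}⁺ = {A, B, C, D, E, F, G} — all of the relation — so {B, C, F} is a candidate key.
No proper subset of any of these is a key, and no other minimal superkey exists.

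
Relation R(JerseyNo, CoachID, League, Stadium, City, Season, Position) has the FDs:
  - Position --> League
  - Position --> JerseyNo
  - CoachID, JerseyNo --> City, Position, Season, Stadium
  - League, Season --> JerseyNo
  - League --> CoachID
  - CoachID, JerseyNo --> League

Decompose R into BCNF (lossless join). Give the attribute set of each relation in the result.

{City, JerseyNo, League, Position, Season, Stadium}; {CoachID, League}

Candidate keys of the original relation: {CoachID, JerseyNo}, {JerseyNo, League}, {League, Season}, {Position}.
Within {City, CoachID, JerseyNo, League, Position, Season, Stadium}: {League}⁺ ∩ {City, CoachID, JerseyNo, League, Position, Season, Stadium} = {CoachID, League}, not the whole set, so League --> CoachID violates BCNF; decompose into {CoachID, League} and {City, JerseyNo, League, Position, Season, Stadium}.
{CoachID, League} is in BCNF.
{City, JerseyNo, League, Position, Season, Stadium} is in BCNF.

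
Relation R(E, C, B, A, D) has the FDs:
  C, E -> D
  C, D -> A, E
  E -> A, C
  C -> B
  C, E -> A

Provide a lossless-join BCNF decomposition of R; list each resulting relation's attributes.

Candidate keys of the original relation: {C, D}, {E}.
{A, B, C, D, E}: {C} determines {B, C} here but is not a superkey — split on C -> B, giving {B, C} and {A, C, D, E}.
{B, C}: every determinant is a superkey — BCNF.
{A, C, D, E}: every determinant is a superkey — BCNF.

{A, C, D, E}; {B, C}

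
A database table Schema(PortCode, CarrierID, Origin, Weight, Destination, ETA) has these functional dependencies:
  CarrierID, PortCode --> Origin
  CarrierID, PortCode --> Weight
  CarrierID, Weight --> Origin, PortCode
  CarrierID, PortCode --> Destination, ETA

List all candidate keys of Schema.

{CarrierID, PortCode}, {CarrierID, Weight}

Attributes never on any right-hand side: {CarrierID} — every candidate key must contain it.
Closure of {CarrierID, PortCode} is {CarrierID, Destination, ETA, Origin, PortCode, Weight}, the whole schema; {CarrierID, PortCode} is a candidate key.
Closure of {CarrierID, Weight} is {CarrierID, Destination, ETA, Origin, PortCode, Weight}, the whole schema; {CarrierID, Weight} is a candidate key.
Any other superkey properly contains one of these, so there are no further candidate keys.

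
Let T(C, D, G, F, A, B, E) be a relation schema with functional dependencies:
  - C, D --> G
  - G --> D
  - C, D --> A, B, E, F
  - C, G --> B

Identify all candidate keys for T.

Attributes never on any right-hand side: {C} — every candidate key must contain it.
{C, D}⁺ = {A, B, C, D, E, F, G} — all of the relation — so {C, D} is a candidate key.
{C, G}⁺ = {A, B, C, D, E, F, G} — all of the relation — so {C, G} is a candidate key.
These are minimal and exhaustive — every other superkey contains one of them.

{C, D}, {C, G}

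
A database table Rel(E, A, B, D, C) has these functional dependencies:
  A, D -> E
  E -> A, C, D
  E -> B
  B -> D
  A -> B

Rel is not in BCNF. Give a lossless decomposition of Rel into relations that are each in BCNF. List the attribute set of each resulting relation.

Candidate keys of the original relation: {A}, {E}.
{A, B, C, D, E}: {B} determines {B, D} here but is not a superkey — split on B -> D, giving {B, D} and {A, B, C, E}.
{B, D} is in BCNF.
{A, B, C, E} is in BCNF.

{A, B, C, E}; {B, D}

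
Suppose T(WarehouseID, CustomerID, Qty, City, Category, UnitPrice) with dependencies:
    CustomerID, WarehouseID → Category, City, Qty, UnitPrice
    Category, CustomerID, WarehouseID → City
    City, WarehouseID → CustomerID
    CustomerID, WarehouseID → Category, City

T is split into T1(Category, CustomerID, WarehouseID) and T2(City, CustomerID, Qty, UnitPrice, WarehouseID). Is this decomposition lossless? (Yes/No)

Yes

The shared attributes are {CustomerID, WarehouseID} and {CustomerID, WarehouseID}⁺ = {Category, City, CustomerID, Qty, UnitPrice, WarehouseID}.
T1 is contained in that closure, so T1 ∩ T2 → T1 holds and the join is lossless.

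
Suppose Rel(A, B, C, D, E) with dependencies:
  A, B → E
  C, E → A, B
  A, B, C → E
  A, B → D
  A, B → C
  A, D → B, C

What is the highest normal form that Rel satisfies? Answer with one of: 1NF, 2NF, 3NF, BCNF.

BCNF

Candidate keys: {A, B}, {A, D}, {C, E}. Prime attributes: {A, B, C, D, E}.
The left-hand side of every FD is a superkey, so BCNF is satisfied.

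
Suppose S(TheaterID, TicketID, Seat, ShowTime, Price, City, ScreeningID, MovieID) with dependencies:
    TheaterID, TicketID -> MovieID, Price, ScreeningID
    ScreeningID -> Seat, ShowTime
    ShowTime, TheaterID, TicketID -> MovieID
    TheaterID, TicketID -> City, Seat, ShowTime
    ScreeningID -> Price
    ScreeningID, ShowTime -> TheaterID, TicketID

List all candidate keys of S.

Closure of {ScreeningID} is {City, MovieID, Price, ScreeningID, Seat, ShowTime, TheaterID, TicketID}, the whole schema; {ScreeningID} is a candidate key.
Closure of {TheaterID, TicketID} is {City, MovieID, Price, ScreeningID, Seat, ShowTime, TheaterID, TicketID}, the whole schema; {TheaterID, TicketID} is a candidate key.
These are minimal and exhaustive — every other superkey contains one of them.

{ScreeningID}, {TheaterID, TicketID}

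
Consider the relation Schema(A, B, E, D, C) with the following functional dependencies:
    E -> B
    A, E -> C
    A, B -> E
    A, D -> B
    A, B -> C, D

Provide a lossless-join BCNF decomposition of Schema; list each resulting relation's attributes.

Candidate keys of the original relation: {A, B}, {A, D}, {A, E}.
Within {A, B, C, D, E}: {E}⁺ ∩ {A, B, C, D, E} = {B, E}, not the whole set, so E -> B violates BCNF; decompose into {B, E} and {A, C, D, E}.
{B, E} is in BCNF.
{A, C, D, E} is in BCNF.

{A, C, D, E}; {B, E}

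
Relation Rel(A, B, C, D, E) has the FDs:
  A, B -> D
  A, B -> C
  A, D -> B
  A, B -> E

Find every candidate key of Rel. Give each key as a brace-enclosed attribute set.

{A, B}, {A, D}

No FD produces {A}, so it must be in every candidate key.
{A, B} is a candidate key since {A, B}⁺ = {A, B, C, D, E} covers every attribute.
{A, D} is a candidate key since {A, D}⁺ = {A, B, C, D, E} covers every attribute.
Any other superkey properly contains one of these, so there are no further candidate keys.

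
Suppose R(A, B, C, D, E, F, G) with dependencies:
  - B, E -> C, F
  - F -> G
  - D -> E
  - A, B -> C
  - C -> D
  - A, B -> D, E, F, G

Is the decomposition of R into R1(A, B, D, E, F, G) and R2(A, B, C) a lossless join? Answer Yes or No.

Yes

Common attributes: {A, B}; their closure is {A, B, C, D, E, F, G}.
This includes all of R1, so the common attributes are a superkey of R1 — the join is lossless.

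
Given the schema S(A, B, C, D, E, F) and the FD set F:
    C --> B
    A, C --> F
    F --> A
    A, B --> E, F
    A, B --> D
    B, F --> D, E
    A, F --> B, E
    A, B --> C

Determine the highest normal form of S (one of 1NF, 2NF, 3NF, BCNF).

3NF

Candidate keys: {A, B}, {A, C}, {F}. Prime attributes: {A, B, C, F}.
C --> B breaks BCNF: {C}⁺ = {B, C}, so {C} is not a superkey.
But every attribute on its right side ({B}) is prime, and the same holds for every other non-superkey FD, so 3NF still holds.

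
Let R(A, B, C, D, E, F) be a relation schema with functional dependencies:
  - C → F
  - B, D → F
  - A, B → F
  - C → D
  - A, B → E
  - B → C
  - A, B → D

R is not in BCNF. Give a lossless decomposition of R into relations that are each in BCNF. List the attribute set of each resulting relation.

Candidate key of the original relation: {A, B}.
Within {A, B, C, D, E, F}: {C}⁺ ∩ {A, B, C, D, E, F} = {C, D, F}, not the whole set, so C → D, F violates BCNF; decompose into {C, D, F} and {A, B, C, E}.
{C, D, F}: every determinant is a superkey — BCNF.
Within {A, B, C, E}: {B}⁺ ∩ {A, B, C, E} = {B, C}, not the whole set, so B → C violates BCNF; decompose into {B, C} and {A, B, E}.
{B, C}: every determinant is a superkey — BCNF.
{A, B, E}: every determinant is a superkey — BCNF.

{A, B, E}; {B, C}; {C, D, F}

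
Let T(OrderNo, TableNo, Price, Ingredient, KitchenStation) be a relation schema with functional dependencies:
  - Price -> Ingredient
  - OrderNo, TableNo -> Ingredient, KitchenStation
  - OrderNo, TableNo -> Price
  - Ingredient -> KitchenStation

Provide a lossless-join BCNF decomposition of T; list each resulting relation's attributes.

{Ingredient, KitchenStation}; {Ingredient, Price}; {OrderNo, Price, TableNo}

Candidate key of the original relation: {OrderNo, TableNo}.
{Ingredient, KitchenStation, OrderNo, Price, TableNo}: {Price} determines {Ingredient, KitchenStation, Price} here but is not a superkey — split on Price -> Ingredient, KitchenStation, giving {Ingredient, KitchenStation, Price} and {OrderNo, Price, TableNo}.
{Ingredient, KitchenStation, Price}: {Ingredient} determines {Ingredient, KitchenStation} here but is not a superkey — split on Ingredient -> KitchenStation, giving {Ingredient, KitchenStation} and {Ingredient, Price}.
{Ingredient, KitchenStation} has no BCNF violation.
{Ingredient, Price} has no BCNF violation.
{OrderNo, Price, TableNo} has no BCNF violation.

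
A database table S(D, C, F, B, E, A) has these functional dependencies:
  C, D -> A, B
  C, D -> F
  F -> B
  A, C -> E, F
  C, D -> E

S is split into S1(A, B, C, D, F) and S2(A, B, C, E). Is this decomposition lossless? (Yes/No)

Yes

Common attributes: {A, B, C}; their closure is {A, B, C, E, F}.
This includes all of S2, so the common attributes are a superkey of S2 — the join is lossless.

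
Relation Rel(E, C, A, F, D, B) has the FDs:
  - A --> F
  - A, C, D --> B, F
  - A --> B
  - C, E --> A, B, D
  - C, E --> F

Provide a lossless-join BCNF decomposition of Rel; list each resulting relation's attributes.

{A, B, F}; {A, C, D, E}

Candidate key of the original relation: {C, E}.
Within {A, B, C, D, E, F}: {A}⁺ ∩ {A, B, C, D, E, F} = {A, B, F}, not the whole set, so A --> B, F violates BCNF; decompose into {A, B, F} and {A, C, D, E}.
{A, B, F} is in BCNF.
{A, C, D, E} is in BCNF.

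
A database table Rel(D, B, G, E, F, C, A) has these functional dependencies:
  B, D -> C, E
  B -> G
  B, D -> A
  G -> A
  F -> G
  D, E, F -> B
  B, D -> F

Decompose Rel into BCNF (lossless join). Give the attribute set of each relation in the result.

{A, G}; {B, C, D, E, F}; {B, G}

Candidate keys of the original relation: {B, D}, {D, E, F}.
{A, B, C, D, E, F, G}: {B} determines {A, B, G} here but is not a superkey — split on B -> A, G, giving {A, B, G} and {B, C, D, E, F}.
{A, B, G}: {G} determines {A, G} here but is not a superkey — split on G -> A, giving {A, G} and {B, G}.
{A, G}: every determinant is a superkey — BCNF.
{B, G}: every determinant is a superkey — BCNF.
{B, C, D, E, F}: every determinant is a superkey — BCNF.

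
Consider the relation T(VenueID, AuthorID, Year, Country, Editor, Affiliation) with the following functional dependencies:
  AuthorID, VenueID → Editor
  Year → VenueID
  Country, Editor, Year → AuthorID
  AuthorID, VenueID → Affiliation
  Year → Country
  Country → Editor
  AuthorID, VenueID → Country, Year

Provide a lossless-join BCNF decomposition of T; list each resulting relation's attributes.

{Affiliation, AuthorID, Country, VenueID, Year}; {Country, Editor}

Candidate keys of the original relation: {AuthorID, VenueID}, {Year}.
Within {Affiliation, AuthorID, Country, Editor, VenueID, Year}: {Country}⁺ ∩ {Affiliation, AuthorID, Country, Editor, VenueID, Year} = {Country, Editor}, not the whole set, so Country → Editor violates BCNF; decompose into {Country, Editor} and {Affiliation, AuthorID, Country, VenueID, Year}.
{Country, Editor} is in BCNF.
{Affiliation, AuthorID, Country, VenueID, Year} is in BCNF.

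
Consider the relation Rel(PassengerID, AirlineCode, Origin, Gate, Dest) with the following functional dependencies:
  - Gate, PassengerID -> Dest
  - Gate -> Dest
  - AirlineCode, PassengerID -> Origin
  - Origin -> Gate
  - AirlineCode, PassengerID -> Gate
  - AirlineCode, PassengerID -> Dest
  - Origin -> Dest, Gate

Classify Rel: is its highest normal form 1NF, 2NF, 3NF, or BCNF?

2NF

Candidate key: {AirlineCode, PassengerID}. Prime attributes: {AirlineCode, PassengerID}.
Gate, PassengerID -> Dest breaks BCNF: {Gate, PassengerID}⁺ = {Dest, Gate, PassengerID}, so {Gate, PassengerID} is not a superkey.
Because {Dest} is non-prime and the left side of Gate, PassengerID -> Dest is not a superkey, the relation is not in 3NF.
No proper subset of a key has a non-prime attribute in its closure, so there is no partial dependency; 2NF holds.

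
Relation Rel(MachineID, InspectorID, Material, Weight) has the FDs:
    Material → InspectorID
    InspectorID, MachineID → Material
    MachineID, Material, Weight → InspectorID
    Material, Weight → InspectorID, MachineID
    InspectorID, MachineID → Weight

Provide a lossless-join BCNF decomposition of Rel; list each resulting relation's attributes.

Candidate keys of the original relation: {InspectorID, MachineID}, {MachineID, Material}, {Material, Weight}.
In {InspectorID, MachineID, Material, Weight}, {Material} is not a superkey ({Material}⁺ restricted to this set is {InspectorID, Material}), so split on Material → InspectorID into {InspectorID, Material} and {MachineID, Material, Weight}.
{InspectorID, Material} has no BCNF violation.
{MachineID, Material, Weight} has no BCNF violation.

{InspectorID, Material}; {MachineID, Material, Weight}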